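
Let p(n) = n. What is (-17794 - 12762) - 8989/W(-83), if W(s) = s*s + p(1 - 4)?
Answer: -210417605/6886 ≈ -30557.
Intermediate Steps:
W(s) = -3 + s**2 (W(s) = s*s + (1 - 4) = s**2 - 3 = -3 + s**2)
(-17794 - 12762) - 8989/W(-83) = (-17794 - 12762) - 8989/(-3 + (-83)**2) = -30556 - 8989/(-3 + 6889) = -30556 - 8989/6886 = -210417605/6886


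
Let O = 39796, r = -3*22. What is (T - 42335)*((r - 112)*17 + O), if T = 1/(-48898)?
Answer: -38058730237935/24449 ≈ -1.5567e+9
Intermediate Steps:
r = -66
T = -1/48898 ≈ -2.0451e-5
(T - 42335)*((r - 112)*17 + O) = (-1/48898 - 42335)*((-66 - 112)*17 + 39796) = -2070096831*(-178*17 + 39796)/48898 = -2070096831*(-3026 + 39796)/48898 = -2070096831/48898*36770 = -38058730237935/24449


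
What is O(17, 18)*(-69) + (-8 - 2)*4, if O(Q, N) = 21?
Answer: -1489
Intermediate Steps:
O(17, 18)*(-69) + (-8 - 2)*4 = 21*(-69) + (-8 - 2)*4 = -1449 - 10*4 = -1449 - 40 = -1489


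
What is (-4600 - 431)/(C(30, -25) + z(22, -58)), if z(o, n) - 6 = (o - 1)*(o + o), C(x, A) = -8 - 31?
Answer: -559/99 ≈ -5.6465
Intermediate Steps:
C(x, A) = -39
z(o, n) = 6 + 2*o*(-1 + o) (z(o, n) = 6 + (o - 1)*(o + o) = 6 + (-1 + o)*(2*o) = 6 + 2*o*(-1 + o))
(-4600 - 431)/(C(30, -25) + z(22, -58)) = (-4600 - 431)/(-39 + (6 - 2*22 + 2*22²)) = -5031/(-39 + (6 - 44 + 2*484)) = -5031/(-39 + (6 - 44 + 968)) = -5031/(-39 + 930) = -5031/891 = -5031*1/891 = -559/99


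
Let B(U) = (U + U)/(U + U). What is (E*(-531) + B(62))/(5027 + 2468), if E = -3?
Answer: 1594/7495 ≈ 0.21268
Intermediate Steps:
B(U) = 1 (B(U) = (2*U)/((2*U)) = (2*U)*(1/(2*U)) = 1)
(E*(-531) + B(62))/(5027 + 2468) = (-3*(-531) + 1)/(5027 + 2468) = (1593 + 1)/7495 = 1594*(1/7495) = 1594/7495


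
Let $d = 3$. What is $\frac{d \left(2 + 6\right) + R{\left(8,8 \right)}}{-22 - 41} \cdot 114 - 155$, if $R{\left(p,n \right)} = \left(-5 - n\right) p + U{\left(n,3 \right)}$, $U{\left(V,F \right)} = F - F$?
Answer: $- \frac{215}{21} \approx -10.238$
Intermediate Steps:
$U{\left(V,F \right)} = 0$
$R{\left(p,n \right)} = p \left(-5 - n\right)$ ($R{\left(p,n \right)} = \left(-5 - n\right) p + 0 = p \left(-5 - n\right) + 0 = p \left(-5 - n\right)$)
$\frac{d \left(2 + 6\right) + R{\left(8,8 \right)}}{-22 - 41} \cdot 114 - 155 = \frac{3 \left(2 + 6\right) + 8 \left(-5 - 8\right)}{-22 - 41} \cdot 114 - 155 = \frac{3 \cdot 8 + 8 \left(-5 - 8\right)}{-63} \cdot 114 - 155 = \left(24 + 8 \left(-13\right)\right) \left(- \frac{1}{63}\right) 114 - 155 = \left(24 - 104\right) \left(- \frac{1}{63}\right) 114 - 155 = \left(-80\right) \left(- \frac{1}{63}\right) 114 - 155 = \frac{80}{63} \cdot 114 - 155 = \frac{3040}{21} - 155 = - \frac{215}{21}$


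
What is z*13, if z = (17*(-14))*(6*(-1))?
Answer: 18564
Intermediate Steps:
z = 1428 (z = -238*(-6) = 1428)
z*13 = 1428*13 = 18564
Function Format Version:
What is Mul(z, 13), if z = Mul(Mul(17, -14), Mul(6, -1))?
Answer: 18564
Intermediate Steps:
z = 1428 (z = Mul(-238, -6) = 1428)
Mul(z, 13) = Mul(1428, 13) = 18564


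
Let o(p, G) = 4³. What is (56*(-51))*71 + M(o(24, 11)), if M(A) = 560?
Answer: -202216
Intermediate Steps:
o(p, G) = 64
(56*(-51))*71 + M(o(24, 11)) = (56*(-51))*71 + 560 = -2856*71 + 560 = -202776 + 560 = -202216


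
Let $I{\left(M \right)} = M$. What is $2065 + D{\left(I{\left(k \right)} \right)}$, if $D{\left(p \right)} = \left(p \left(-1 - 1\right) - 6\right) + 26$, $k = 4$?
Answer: $2077$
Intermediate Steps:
$D{\left(p \right)} = 20 - 2 p$ ($D{\left(p \right)} = \left(p \left(-2\right) - 6\right) + 26 = \left(- 2 p - 6\right) + 26 = \left(-6 - 2 p\right) + 26 = 20 - 2 p$)
$2065 + D{\left(I{\left(k \right)} \right)} = 2065 + \left(20 - 8\right) = 2065 + 12 = 2077$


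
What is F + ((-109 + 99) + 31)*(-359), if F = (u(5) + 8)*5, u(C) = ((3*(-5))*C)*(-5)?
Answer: -5624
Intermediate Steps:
u(C) = 75*C (u(C) = -15*C*(-5) = 75*C)
F = 1915 (F = (75*5 + 8)*5 = (375 + 8)*5 = 383*5 = 1915)
F + ((-109 + 99) + 31)*(-359) = 1915 + ((-109 + 99) + 31)*(-359) = 1915 + (-10 + 31)*(-359) = 1915 + 21*(-359) = 1915 - 7539 = -5624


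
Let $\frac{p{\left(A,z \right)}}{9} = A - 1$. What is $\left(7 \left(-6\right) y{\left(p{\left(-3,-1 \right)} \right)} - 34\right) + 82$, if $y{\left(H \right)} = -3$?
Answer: $174$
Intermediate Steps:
$p{\left(A,z \right)} = -9 + 9 A$ ($p{\left(A,z \right)} = 9 \left(A - 1\right) = 9 \left(-1 + A\right) = -9 + 9 A$)
$\left(7 \left(-6\right) y{\left(p{\left(-3,-1 \right)} \right)} - 34\right) + 82 = \left(7 \left(-6\right) \left(-3\right) - 34\right) + 82 = \left(\left(-42\right) \left(-3\right) - 34\right) + 82 = \left(126 - 34\right) + 82 = 92 + 82 = 174$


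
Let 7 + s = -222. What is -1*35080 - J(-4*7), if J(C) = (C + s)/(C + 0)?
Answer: -982497/28 ≈ -35089.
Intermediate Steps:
s = -229 (s = -7 - 222 = -229)
J(C) = (-229 + C)/C (J(C) = (C - 229)/(C + 0) = (-229 + C)/C)
-1*35080 - J(-4*7) = -1*35080 - (-229 - 4*7)/((-4*7)) = -35080 - (-229 - 28)/(-28) = -35080 - (-1)*(-257)/28 = -35080 - 1*257/28 = -35080 - 257/28 = -982497/28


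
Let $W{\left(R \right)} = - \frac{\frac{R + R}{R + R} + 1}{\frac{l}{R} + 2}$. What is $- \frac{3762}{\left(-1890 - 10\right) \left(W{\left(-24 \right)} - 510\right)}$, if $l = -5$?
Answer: $- \frac{1749}{451300} \approx -0.0038755$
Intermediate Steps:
$W{\left(R \right)} = - \frac{2}{2 - \frac{5}{R}}$ ($W{\left(R \right)} = - \frac{\frac{R + R}{R + R} + 1}{- \frac{5}{R} + 2} = - \frac{\frac{2 R}{2 R} + 1}{2 - \frac{5}{R}} = - \frac{2 R \frac{1}{2 R} + 1}{2 - \frac{5}{R}} = - \frac{1 + 1}{2 - \frac{5}{R}} = - \frac{2}{2 - \frac{5}{R}}$)
$- \frac{3762}{\left(-1890 - 10\right) \left(W{\left(-24 \right)} - 510\right)} = - \frac{3762}{\left(-1890 - 10\right) \left(\left(-2\right) \left(-24\right) \frac{1}{-5 + 2 \left(-24\right)} - 510\right)} = - \frac{3762}{\left(-1900\right) \left(\left(-2\right) \left(-24\right) \frac{1}{-5 - 48} - 510\right)} = - \frac{3762}{\left(-1900\right) \left(\left(-2\right) \left(-24\right) \frac{1}{-53} - 510\right)} = - \frac{3762}{\left(-1900\right) \left(\left(-2\right) \left(-24\right) \left(- \frac{1}{53}\right) - 510\right)} = - \frac{3762}{\left(-1900\right) \left(- \frac{48}{53} - 510\right)} = - \frac{3762}{\left(-1900\right) \left(- \frac{27078}{53}\right)} = - \frac{3762}{\frac{51448200}{53}} = \left(-3762\right) \frac{53}{51448200} = - \frac{1749}{451300}$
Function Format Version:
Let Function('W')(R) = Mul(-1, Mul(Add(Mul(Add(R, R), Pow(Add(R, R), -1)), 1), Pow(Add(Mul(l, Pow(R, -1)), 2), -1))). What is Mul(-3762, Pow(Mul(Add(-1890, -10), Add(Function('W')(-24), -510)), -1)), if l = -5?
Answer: Rational(-1749, 451300) ≈ -0.0038755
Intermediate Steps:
Function('W')(R) = Mul(-2, Pow(Add(2, Mul(-5, Pow(R, -1))), -1)) (Function('W')(R) = Mul(-1, Mul(Add(Mul(Add(R, R), Pow(Add(R, R), -1)), 1), Pow(Add(Mul(-5, Pow(R, -1)), 2), -1))) = Mul(-1, Mul(Add(Mul(Mul(2, R), Pow(Mul(2, R), -1)), 1), Pow(Add(2, Mul(-5, Pow(R, -1))), -1))) = Mul(-1, Mul(Add(Mul(Mul(2, R), Mul(Rational(1, 2), Pow(R, -1))), 1), Pow(Add(2, Mul(-5, Pow(R, -1))), -1))) = Mul(-1, Mul(Add(1, 1), Pow(Add(2, Mul(-5, Pow(R, -1))), -1))) = Mul(-1, Mul(2, Pow(Add(2, Mul(-5, Pow(R, -1))), -1))) = Mul(-2, Pow(Add(2, Mul(-5, Pow(R, -1))), -1)))
Mul(-3762, Pow(Mul(Add(-1890, -10), Add(Function('W')(-24), -510)), -1)) = Mul(-3762, Pow(Mul(Add(-1890, -10), Add(Mul(-2, -24, Pow(Add(-5, Mul(2, -24)), -1)), -510)), -1)) = Mul(-3762, Pow(Mul(-1900, Add(Mul(-2, -24, Pow(Add(-5, -48), -1)), -510)), -1)) = Mul(-3762, Pow(Mul(-1900, Add(Mul(-2, -24, Pow(-53, -1)), -510)), -1)) = Mul(-3762, Pow(Mul(-1900, Add(Mul(-2, -24, Rational(-1, 53)), -510)), -1)) = Mul(-3762, Pow(Mul(-1900, Add(Rational(-48, 53), -510)), -1)) = Mul(-3762, Pow(Mul(-1900, Rational(-27078, 53)), -1)) = Mul(-3762, Pow(Rational(51448200, 53), -1)) = Mul(-3762, Rational(53, 51448200)) = Rational(-1749, 451300)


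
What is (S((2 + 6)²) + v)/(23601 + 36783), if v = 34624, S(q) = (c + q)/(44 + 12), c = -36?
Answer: 23083/40256 ≈ 0.57341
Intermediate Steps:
S(q) = -9/14 + q/56 (S(q) = (-36 + q)/(44 + 12) = (-36 + q)/56 = (-36 + q)*(1/56) = -9/14 + q/56)
(S((2 + 6)²) + v)/(23601 + 36783) = ((-9/14 + (2 + 6)²/56) + 34624)/(23601 + 36783) = ((-9/14 + (1/56)*8²) + 34624)/60384 = ((-9/14 + (1/56)*64) + 34624)*(1/60384) = ((-9/14 + 8/7) + 34624)*(1/60384) = (½ + 34624)*(1/60384) = (69249/2)*(1/60384) = 23083/40256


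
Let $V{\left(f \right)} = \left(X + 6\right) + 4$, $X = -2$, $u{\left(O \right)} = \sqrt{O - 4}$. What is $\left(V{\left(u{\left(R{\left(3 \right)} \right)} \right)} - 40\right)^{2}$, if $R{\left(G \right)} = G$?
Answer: $1024$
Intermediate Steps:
$u{\left(O \right)} = \sqrt{-4 + O}$
$V{\left(f \right)} = 8$ ($V{\left(f \right)} = \left(-2 + 6\right) + 4 = 4 + 4 = 8$)
$\left(V{\left(u{\left(R{\left(3 \right)} \right)} \right)} - 40\right)^{2} = \left(8 - 40\right)^{2} = \left(-32\right)^{2} = 1024$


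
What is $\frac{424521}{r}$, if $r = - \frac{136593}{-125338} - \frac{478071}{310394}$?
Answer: $- \frac{458767618165017}{486744871} \approx -9.4252 \cdot 10^{5}$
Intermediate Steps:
$r = - \frac{4380703839}{9726040793}$ ($r = \left(-136593\right) \left(- \frac{1}{125338}\right) - \frac{478071}{310394} = \frac{136593}{125338} - \frac{478071}{310394} = - \frac{4380703839}{9726040793} \approx -0.45041$)
$\frac{424521}{r} = \frac{424521}{- \frac{4380703839}{9726040793}} = 424521 \left(- \frac{9726040793}{4380703839}\right) = - \frac{458767618165017}{486744871}$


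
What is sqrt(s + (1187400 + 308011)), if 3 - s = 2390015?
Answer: I*sqrt(894601) ≈ 945.83*I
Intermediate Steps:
s = -2390012 (s = 3 - 1*2390015 = 3 - 2390015 = -2390012)
sqrt(s + (1187400 + 308011)) = sqrt(-2390012 + (1187400 + 308011)) = sqrt(-2390012 + 1495411) = sqrt(-894601) = I*sqrt(894601)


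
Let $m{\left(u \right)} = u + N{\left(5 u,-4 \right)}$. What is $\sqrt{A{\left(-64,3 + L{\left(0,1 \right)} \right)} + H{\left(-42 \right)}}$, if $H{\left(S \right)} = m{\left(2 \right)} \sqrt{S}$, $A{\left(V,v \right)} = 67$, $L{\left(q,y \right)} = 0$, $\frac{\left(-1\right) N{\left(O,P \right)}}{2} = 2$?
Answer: $\sqrt{67 - 2 i \sqrt{42}} \approx 8.2232 - 0.7881 i$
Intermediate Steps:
$N{\left(O,P \right)} = -4$ ($N{\left(O,P \right)} = \left(-2\right) 2 = -4$)
$m{\left(u \right)} = -4 + u$ ($m{\left(u \right)} = u - 4 = -4 + u$)
$H{\left(S \right)} = - 2 \sqrt{S}$ ($H{\left(S \right)} = \left(-4 + 2\right) \sqrt{S} = - 2 \sqrt{S}$)
$\sqrt{A{\left(-64,3 + L{\left(0,1 \right)} \right)} + H{\left(-42 \right)}} = \sqrt{67 - 2 \sqrt{-42}} = \sqrt{67 - 2 i \sqrt{42}}$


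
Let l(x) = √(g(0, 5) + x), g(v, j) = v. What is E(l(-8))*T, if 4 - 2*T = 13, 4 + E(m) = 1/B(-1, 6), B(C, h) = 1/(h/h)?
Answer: 27/2 ≈ 13.500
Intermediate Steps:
B(C, h) = 1 (B(C, h) = 1/1 = 1)
l(x) = √x (l(x) = √(0 + x) = √x)
E(m) = -3 (E(m) = -4 + 1/1 = -4 + 1 = -3)
T = -9/2 (T = 2 - ½*13 = 2 - 13/2 = -9/2 ≈ -4.5000)
E(l(-8))*T = -3*(-9/2) = 27/2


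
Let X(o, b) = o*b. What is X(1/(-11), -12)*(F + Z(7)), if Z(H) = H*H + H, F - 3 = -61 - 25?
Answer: -324/11 ≈ -29.455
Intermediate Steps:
F = -83 (F = 3 + (-61 - 25) = 3 - 86 = -83)
Z(H) = H + H² (Z(H) = H² + H = H + H²)
X(o, b) = b*o
X(1/(-11), -12)*(F + Z(7)) = (-12/(-11))*(-83 + 7*(1 + 7)) = (-12*(-1/11))*(-83 + 7*8) = 12*(-83 + 56)/11 = (12/11)*(-27) = -324/11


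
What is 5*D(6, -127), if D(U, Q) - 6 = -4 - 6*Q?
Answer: 3820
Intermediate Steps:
D(U, Q) = 2 - 6*Q (D(U, Q) = 6 + (-4 - 6*Q) = 2 - 6*Q)
5*D(6, -127) = 5*(2 - 6*(-127)) = 5*(2 + 762) = 5*764 = 3820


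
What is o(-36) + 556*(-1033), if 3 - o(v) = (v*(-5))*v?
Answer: -567865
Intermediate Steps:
o(v) = 3 + 5*v² (o(v) = 3 - v*(-5)*v = 3 - (-5*v)*v = 3 - (-5)*v² = 3 + 5*v²)
o(-36) + 556*(-1033) = (3 + 5*(-36)²) + 556*(-1033) = (3 + 5*1296) - 574348 = (3 + 6480) - 574348 = 6483 - 574348 = -567865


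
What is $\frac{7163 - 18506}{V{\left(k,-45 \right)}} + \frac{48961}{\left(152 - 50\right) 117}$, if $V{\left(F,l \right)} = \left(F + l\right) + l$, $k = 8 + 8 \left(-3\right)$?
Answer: $\frac{35139307}{316251} \approx 111.11$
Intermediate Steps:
$k = -16$ ($k = 8 - 24 = -16$)
$V{\left(F,l \right)} = F + 2 l$
$\frac{7163 - 18506}{V{\left(k,-45 \right)}} + \frac{48961}{\left(152 - 50\right) 117} = \frac{7163 - 18506}{-16 + 2 \left(-45\right)} + \frac{48961}{\left(152 - 50\right) 117} = - \frac{11343}{-16 - 90} + \frac{48961}{\left(152 - 50\right) 117} = - \frac{11343}{-106} + \frac{48961}{102 \cdot 117} = \left(-11343\right) \left(- \frac{1}{106}\right) + \frac{48961}{11934} = \frac{11343}{106} + 48961 \cdot \frac{1}{11934} = \frac{11343}{106} + \frac{48961}{11934} = \frac{35139307}{316251}$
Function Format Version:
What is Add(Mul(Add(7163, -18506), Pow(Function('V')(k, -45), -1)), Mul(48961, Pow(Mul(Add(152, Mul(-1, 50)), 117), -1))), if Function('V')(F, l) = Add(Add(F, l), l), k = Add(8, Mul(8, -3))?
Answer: Rational(35139307, 316251) ≈ 111.11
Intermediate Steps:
k = -16 (k = Add(8, -24) = -16)
Function('V')(F, l) = Add(F, Mul(2, l))
Add(Mul(Add(7163, -18506), Pow(Function('V')(k, -45), -1)), Mul(48961, Pow(Mul(Add(152, Mul(-1, 50)), 117), -1))) = Add(Mul(Add(7163, -18506), Pow(Add(-16, Mul(2, -45)), -1)), Mul(48961, Pow(Mul(Add(152, Mul(-1, 50)), 117), -1))) = Add(Mul(-11343, Pow(Add(-16, -90), -1)), Mul(48961, Pow(Mul(Add(152, -50), 117), -1))) = Add(Mul(-11343, Pow(-106, -1)), Mul(48961, Pow(Mul(102, 117), -1))) = Add(Mul(-11343, Rational(-1, 106)), Mul(48961, Pow(11934, -1))) = Add(Rational(11343, 106), Mul(48961, Rational(1, 11934))) = Add(Rational(11343, 106), Rational(48961, 11934)) = Rational(35139307, 316251)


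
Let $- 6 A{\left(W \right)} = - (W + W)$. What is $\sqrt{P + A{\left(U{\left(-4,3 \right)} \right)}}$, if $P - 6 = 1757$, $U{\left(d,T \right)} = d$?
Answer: $\frac{\sqrt{15855}}{3} \approx 41.972$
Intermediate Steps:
$P = 1763$ ($P = 6 + 1757 = 1763$)
$A{\left(W \right)} = \frac{W}{3}$ ($A{\left(W \right)} = - \frac{\left(-1\right) \left(W + W\right)}{6} = - \frac{\left(-1\right) 2 W}{6} = - \frac{\left(-2\right) W}{6} = \frac{W}{3}$)
$\sqrt{P + A{\left(U{\left(-4,3 \right)} \right)}} = \sqrt{1763 + \frac{1}{3} \left(-4\right)} = \sqrt{1763 - \frac{4}{3}} = \sqrt{\frac{5285}{3}} = \frac{\sqrt{15855}}{3}$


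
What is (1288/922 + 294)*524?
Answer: 71357272/461 ≈ 1.5479e+5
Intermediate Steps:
(1288/922 + 294)*524 = (1288*(1/922) + 294)*524 = (644/461 + 294)*524 = (136178/461)*524 = 71357272/461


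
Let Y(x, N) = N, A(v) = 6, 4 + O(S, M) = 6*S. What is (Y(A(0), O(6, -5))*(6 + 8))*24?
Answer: 10752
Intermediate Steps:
O(S, M) = -4 + 6*S
(Y(A(0), O(6, -5))*(6 + 8))*24 = ((-4 + 6*6)*(6 + 8))*24 = ((-4 + 36)*14)*24 = (32*14)*24 = 448*24 = 10752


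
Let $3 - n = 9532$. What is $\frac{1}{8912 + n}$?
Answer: $- \frac{1}{617} \approx -0.0016207$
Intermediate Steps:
$n = -9529$ ($n = 3 - 9532 = -9529$)
$\frac{1}{8912 + n} = \frac{1}{8912 - 9529} = \frac{1}{-617} = - \frac{1}{617}$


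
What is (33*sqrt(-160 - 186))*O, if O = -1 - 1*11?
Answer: -396*I*sqrt(346) ≈ -7366.0*I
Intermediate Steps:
O = -12 (O = -1 - 11 = -12)
(33*sqrt(-160 - 186))*O = (33*sqrt(-160 - 186))*(-12) = (33*sqrt(-346))*(-12) = (33*(I*sqrt(346)))*(-12) = (33*I*sqrt(346))*(-12) = -396*I*sqrt(346)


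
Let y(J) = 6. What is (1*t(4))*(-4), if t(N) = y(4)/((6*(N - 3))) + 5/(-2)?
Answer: 6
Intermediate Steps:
t(N) = -5/2 + 6/(-18 + 6*N) (t(N) = 6/((6*(N - 3))) + 5/(-2) = 6/((6*(-3 + N))) + 5*(-½) = 6/(-18 + 6*N) - 5/2 = -5/2 + 6/(-18 + 6*N))
(1*t(4))*(-4) = (1*((17 - 5*4)/(2*(-3 + 4))))*(-4) = (1*((½)*(17 - 20)/1))*(-4) = (1*((½)*1*(-3)))*(-4) = (1*(-3/2))*(-4) = -3/2*(-4) = 6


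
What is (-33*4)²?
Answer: 17424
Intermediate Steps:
(-33*4)² = (-132)² = 17424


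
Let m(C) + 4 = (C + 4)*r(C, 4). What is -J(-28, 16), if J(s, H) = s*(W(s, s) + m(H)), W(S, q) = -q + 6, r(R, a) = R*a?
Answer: 36680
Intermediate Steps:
W(S, q) = 6 - q
m(C) = -4 + 4*C*(4 + C) (m(C) = -4 + (C + 4)*(C*4) = -4 + (4 + C)*(4*C) = -4 + 4*C*(4 + C))
J(s, H) = s*(2 - s + 4*H**2 + 16*H) (J(s, H) = s*((6 - s) + (-4 + 4*H**2 + 16*H)) = s*(2 - s + 4*H**2 + 16*H))
-J(-28, 16) = -(-28)*(2 - 1*(-28) + 4*16**2 + 16*16) = -(-28)*(2 + 28 + 4*256 + 256) = -(-28)*(2 + 28 + 1024 + 256) = -(-28)*1310 = -1*(-36680) = 36680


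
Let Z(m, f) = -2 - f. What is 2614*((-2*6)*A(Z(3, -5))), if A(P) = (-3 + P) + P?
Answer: -94104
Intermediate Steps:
A(P) = -3 + 2*P
2614*((-2*6)*A(Z(3, -5))) = 2614*((-2*6)*(-3 + 2*(-2 - 1*(-5)))) = 2614*(-12*(-3 + 2*(-2 + 5))) = 2614*(-12*(-3 + 2*3)) = 2614*(-12*(-3 + 6)) = 2614*(-12*3) = 2614*(-36) = -94104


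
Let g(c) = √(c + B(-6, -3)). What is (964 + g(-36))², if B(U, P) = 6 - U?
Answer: 929272 + 3856*I*√6 ≈ 9.2927e+5 + 9445.2*I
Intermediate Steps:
g(c) = √(12 + c) (g(c) = √(c + (6 - 1*(-6))) = √(c + (6 + 6)) = √(c + 12) = √(12 + c))
(964 + g(-36))² = (964 + √(12 - 36))² = (964 + √(-24))² = (964 + 2*I*√6)²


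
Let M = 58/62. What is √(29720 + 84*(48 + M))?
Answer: 2*√8127797/31 ≈ 183.93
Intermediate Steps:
M = 29/31 (M = 58*(1/62) = 29/31 ≈ 0.93548)
√(29720 + 84*(48 + M)) = √(29720 + 84*(48 + 29/31)) = √(29720 + 84*(1517/31)) = √(29720 + 127428/31) = √(1048748/31) = 2*√8127797/31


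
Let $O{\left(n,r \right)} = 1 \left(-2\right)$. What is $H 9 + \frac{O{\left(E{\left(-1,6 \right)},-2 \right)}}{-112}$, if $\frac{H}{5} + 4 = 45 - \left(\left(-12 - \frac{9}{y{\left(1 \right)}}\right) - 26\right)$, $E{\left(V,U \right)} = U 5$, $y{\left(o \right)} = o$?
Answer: $\frac{221761}{56} \approx 3960.0$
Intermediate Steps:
$E{\left(V,U \right)} = 5 U$
$O{\left(n,r \right)} = -2$
$H = 440$ ($H = -20 + 5 \left(45 - \left(\left(-12 - \frac{9}{1}\right) - 26\right)\right) = -20 + 5 \left(45 - \left(\left(-12 - 9\right) - 26\right)\right) = -20 + 5 \left(45 - \left(-21 - 26\right)\right) = -20 + 5 \left(45 - -47\right) = -20 + 5 \left(45 + 47\right) = -20 + 5 \cdot 92 = -20 + 460 = 440$)
$H 9 + \frac{O{\left(E{\left(-1,6 \right)},-2 \right)}}{-112} = 440 \cdot 9 - \frac{2}{-112} = 3960 - - \frac{1}{56} = 3960 + \frac{1}{56} = \frac{221761}{56}$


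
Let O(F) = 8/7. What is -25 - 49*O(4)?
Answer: -81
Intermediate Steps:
O(F) = 8/7 (O(F) = 8*(1/7) = 8/7)
-25 - 49*O(4) = -25 - 49*8/7 = -25 - 56 = -81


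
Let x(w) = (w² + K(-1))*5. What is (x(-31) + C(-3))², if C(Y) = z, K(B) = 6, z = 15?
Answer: 23522500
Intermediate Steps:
C(Y) = 15
x(w) = 30 + 5*w² (x(w) = (w² + 6)*5 = (6 + w²)*5 = 30 + 5*w²)
(x(-31) + C(-3))² = ((30 + 5*(-31)²) + 15)² = ((30 + 5*961) + 15)² = ((30 + 4805) + 15)² = (4835 + 15)² = 4850² = 23522500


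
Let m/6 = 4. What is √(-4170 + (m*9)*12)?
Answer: I*√1578 ≈ 39.724*I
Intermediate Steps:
m = 24 (m = 6*4 = 24)
√(-4170 + (m*9)*12) = √(-4170 + (24*9)*12) = √(-4170 + 216*12) = √(-4170 + 2592) = √(-1578) = I*√1578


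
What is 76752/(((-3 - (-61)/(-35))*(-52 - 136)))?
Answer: 335790/3901 ≈ 86.078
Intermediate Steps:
76752/(((-3 - (-61)/(-35))*(-52 - 136))) = 76752/(((-3 - (-61)*(-1)/35)*(-188))) = 76752/(((-3 - 1*61/35)*(-188))) = 76752/(((-3 - 61/35)*(-188))) = 76752/((-166/35*(-188))) = 76752/(31208/35) = 76752*(35/31208) = 335790/3901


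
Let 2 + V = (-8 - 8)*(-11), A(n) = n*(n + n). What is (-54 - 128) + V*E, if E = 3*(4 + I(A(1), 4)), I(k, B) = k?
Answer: 2950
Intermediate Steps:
A(n) = 2*n² (A(n) = n*(2*n) = 2*n²)
V = 174 (V = -2 + (-8 - 8)*(-11) = -2 - 16*(-11) = -2 + 176 = 174)
E = 18 (E = 3*(4 + 2*1²) = 3*(4 + 2*1) = 3*(4 + 2) = 3*6 = 18)
(-54 - 128) + V*E = (-54 - 128) + 174*18 = -182 + 3132 = 2950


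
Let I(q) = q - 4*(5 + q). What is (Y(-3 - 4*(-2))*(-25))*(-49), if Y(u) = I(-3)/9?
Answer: -13475/9 ≈ -1497.2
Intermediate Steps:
I(q) = -20 - 3*q (I(q) = q + (-20 - 4*q) = -20 - 3*q)
Y(u) = -11/9 (Y(u) = (-20 - 3*(-3))/9 = (-20 + 9)*(⅑) = -11*⅑ = -11/9)
(Y(-3 - 4*(-2))*(-25))*(-49) = -11/9*(-25)*(-49) = (275/9)*(-49) = -13475/9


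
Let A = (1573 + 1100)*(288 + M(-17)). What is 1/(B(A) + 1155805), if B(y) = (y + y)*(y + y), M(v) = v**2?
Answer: 1/9515017423969 ≈ 1.0510e-13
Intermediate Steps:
A = 1542321 (A = (1573 + 1100)*(288 + (-17)**2) = 2673*(288 + 289) = 2673*577 = 1542321)
B(y) = 4*y**2 (B(y) = (2*y)*(2*y) = 4*y**2)
1/(B(A) + 1155805) = 1/(4*1542321**2 + 1155805) = 1/(4*2378754067041 + 1155805) = 1/(9515016268164 + 1155805) = 1/9515017423969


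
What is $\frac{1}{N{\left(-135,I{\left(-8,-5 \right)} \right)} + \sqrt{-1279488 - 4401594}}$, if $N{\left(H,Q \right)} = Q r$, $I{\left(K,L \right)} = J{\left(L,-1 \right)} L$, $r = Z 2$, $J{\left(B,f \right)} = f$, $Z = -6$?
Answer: $- \frac{10}{947447} - \frac{i \sqrt{5681082}}{5684682} \approx -1.0555 \cdot 10^{-5} - 0.00041929 i$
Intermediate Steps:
$r = -12$ ($r = \left(-6\right) 2 = -12$)
$I{\left(K,L \right)} = - L$
$N{\left(H,Q \right)} = - 12 Q$ ($N{\left(H,Q \right)} = Q \left(-12\right) = - 12 Q$)
$\frac{1}{N{\left(-135,I{\left(-8,-5 \right)} \right)} + \sqrt{-1279488 - 4401594}} = \frac{1}{- 12 \left(\left(-1\right) \left(-5\right)\right) + \sqrt{-1279488 - 4401594}} = \frac{1}{\left(-12\right) 5 + \sqrt{-5681082}} = \frac{1}{-60 + i \sqrt{5681082}}$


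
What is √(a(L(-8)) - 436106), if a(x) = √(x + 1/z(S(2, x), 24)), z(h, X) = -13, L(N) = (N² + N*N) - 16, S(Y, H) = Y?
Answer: √(-73701914 + 13*√18915)/13 ≈ 660.38*I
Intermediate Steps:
L(N) = -16 + 2*N² (L(N) = (N² + N²) - 16 = 2*N² - 16 = -16 + 2*N²)
a(x) = √(-1/13 + x) (a(x) = √(x + 1/(-13)) = √(x - 1/13) = √(-1/13 + x))
√(a(L(-8)) - 436106) = √(√(-13 + 169*(-16 + 2*(-8)²))/13 - 436106) = √(√(-13 + 169*(-16 + 2*64))/13 - 436106) = √(√(-13 + 169*(-16 + 128))/13 - 436106) = √(√(-13 + 169*112)/13 - 436106) = √(√(-13 + 18928)/13 - 436106) = √(√18915/13 - 436106) = √(-436106 + √18915/13)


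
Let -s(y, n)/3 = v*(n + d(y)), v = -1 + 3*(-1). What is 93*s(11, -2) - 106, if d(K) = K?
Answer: 9938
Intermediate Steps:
v = -4 (v = -1 - 3 = -4)
s(y, n) = 12*n + 12*y (s(y, n) = -(-12)*(n + y) = -3*(-4*n - 4*y) = 12*n + 12*y)
93*s(11, -2) - 106 = 93*(12*(-2) + 12*11) - 106 = 93*(-24 + 132) - 106 = 93*108 - 106 = 10044 - 106 = 9938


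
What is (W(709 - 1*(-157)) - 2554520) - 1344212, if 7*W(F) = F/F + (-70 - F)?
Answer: -27292059/7 ≈ -3.8989e+6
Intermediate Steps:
W(F) = -69/7 - F/7 (W(F) = (F/F + (-70 - F))/7 = (1 + (-70 - F))/7 = (-69 - F)/7 = -69/7 - F/7)
(W(709 - 1*(-157)) - 2554520) - 1344212 = ((-69/7 - (709 - 1*(-157))/7) - 2554520) - 1344212 = ((-69/7 - (709 + 157)/7) - 2554520) - 1344212 = ((-69/7 - ⅐*866) - 2554520) - 1344212 = ((-69/7 - 866/7) - 2554520) - 1344212 = (-935/7 - 2554520) - 1344212 = -17882575/7 - 1344212 = -27292059/7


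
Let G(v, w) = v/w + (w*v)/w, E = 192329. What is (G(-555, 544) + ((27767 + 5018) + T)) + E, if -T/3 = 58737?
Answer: 26300757/544 ≈ 48347.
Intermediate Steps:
T = -176211 (T = -3*58737 = -176211)
G(v, w) = v + v/w (G(v, w) = v/w + (v*w)/w = v/w + v = v + v/w)
(G(-555, 544) + ((27767 + 5018) + T)) + E = ((-555 - 555/544) + ((27767 + 5018) - 176211)) + 192329 = ((-555 - 555*1/544) + (32785 - 176211)) + 192329 = ((-555 - 555/544) - 143426) + 192329 = (-302475/544 - 143426) + 192329 = -78326219/544 + 192329 = 26300757/544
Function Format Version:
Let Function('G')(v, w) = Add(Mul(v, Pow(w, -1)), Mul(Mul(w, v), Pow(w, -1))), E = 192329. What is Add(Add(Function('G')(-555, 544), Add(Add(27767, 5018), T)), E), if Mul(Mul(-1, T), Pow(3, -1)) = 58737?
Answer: Rational(26300757, 544) ≈ 48347.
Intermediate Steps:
T = -176211 (T = Mul(-3, 58737) = -176211)
Function('G')(v, w) = Add(v, Mul(v, Pow(w, -1))) (Function('G')(v, w) = Add(Mul(v, Pow(w, -1)), Mul(Mul(v, w), Pow(w, -1))) = Add(Mul(v, Pow(w, -1)), v) = Add(v, Mul(v, Pow(w, -1))))
Add(Add(Function('G')(-555, 544), Add(Add(27767, 5018), T)), E) = Add(Add(Add(-555, Mul(-555, Pow(544, -1))), Add(Add(27767, 5018), -176211)), 192329) = Add(Add(Add(-555, Mul(-555, Rational(1, 544))), Add(32785, -176211)), 192329) = Add(Add(Add(-555, Rational(-555, 544)), -143426), 192329) = Add(Add(Rational(-302475, 544), -143426), 192329) = Add(Rational(-78326219, 544), 192329) = Rational(26300757, 544)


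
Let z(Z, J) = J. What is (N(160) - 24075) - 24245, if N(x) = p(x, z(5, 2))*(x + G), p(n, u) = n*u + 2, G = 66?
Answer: 24452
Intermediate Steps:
p(n, u) = 2 + n*u
N(x) = (2 + 2*x)*(66 + x) (N(x) = (2 + x*2)*(x + 66) = (2 + 2*x)*(66 + x))
(N(160) - 24075) - 24245 = (2*(1 + 160)*(66 + 160) - 24075) - 24245 = (2*161*226 - 24075) - 24245 = (72772 - 24075) - 24245 = 48697 - 24245 = 24452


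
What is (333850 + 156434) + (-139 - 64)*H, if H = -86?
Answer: 507742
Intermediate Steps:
(333850 + 156434) + (-139 - 64)*H = (333850 + 156434) + (-139 - 64)*(-86) = 490284 - 203*(-86) = 490284 + 17458 = 507742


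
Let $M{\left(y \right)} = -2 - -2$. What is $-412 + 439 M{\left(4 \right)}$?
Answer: $-412$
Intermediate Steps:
$M{\left(y \right)} = 0$ ($M{\left(y \right)} = -2 + 2 = 0$)
$-412 + 439 M{\left(4 \right)} = -412 + 439 \cdot 0 = -412 + 0 = -412$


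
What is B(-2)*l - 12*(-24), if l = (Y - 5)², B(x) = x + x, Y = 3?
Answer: 272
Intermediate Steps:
B(x) = 2*x
l = 4 (l = (3 - 5)² = (-2)² = 4)
B(-2)*l - 12*(-24) = (2*(-2))*4 - 12*(-24) = -4*4 + 288 = -16 + 288 = 272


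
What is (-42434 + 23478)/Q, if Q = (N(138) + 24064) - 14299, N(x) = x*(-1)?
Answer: -18956/9627 ≈ -1.9690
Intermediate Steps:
N(x) = -x
Q = 9627 (Q = (-1*138 + 24064) - 14299 = (-138 + 24064) - 14299 = 23926 - 14299 = 9627)
(-42434 + 23478)/Q = (-42434 + 23478)/9627 = -18956*1/9627 = -18956/9627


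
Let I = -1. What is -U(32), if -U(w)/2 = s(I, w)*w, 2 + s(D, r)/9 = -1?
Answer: -1728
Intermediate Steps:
s(D, r) = -27 (s(D, r) = -18 + 9*(-1) = -18 - 9 = -27)
U(w) = 54*w (U(w) = -(-54)*w = 54*w)
-U(32) = -54*32 = -1*1728 = -1728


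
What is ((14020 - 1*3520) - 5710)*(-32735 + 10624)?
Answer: -105911690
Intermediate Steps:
((14020 - 1*3520) - 5710)*(-32735 + 10624) = ((14020 - 3520) - 5710)*(-22111) = (10500 - 5710)*(-22111) = 4790*(-22111) = -105911690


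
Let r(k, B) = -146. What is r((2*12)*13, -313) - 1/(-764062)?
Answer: -111553051/764062 ≈ -146.00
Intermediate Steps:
r((2*12)*13, -313) - 1/(-764062) = -146 - 1/(-764062) = -146 - 1*(-1/764062) = -146 + 1/764062 = -111553051/764062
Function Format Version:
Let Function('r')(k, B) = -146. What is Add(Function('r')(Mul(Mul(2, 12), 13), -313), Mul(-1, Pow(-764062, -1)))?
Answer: Rational(-111553051, 764062) ≈ -146.00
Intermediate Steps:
Add(Function('r')(Mul(Mul(2, 12), 13), -313), Mul(-1, Pow(-764062, -1))) = Add(-146, Mul(-1, Pow(-764062, -1))) = Add(-146, Mul(-1, Rational(-1, 764062))) = Add(-146, Rational(1, 764062)) = Rational(-111553051, 764062)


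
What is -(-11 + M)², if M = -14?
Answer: -625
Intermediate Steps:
-(-11 + M)² = -(-11 - 14)² = -1*(-25)² = -1*625 = -625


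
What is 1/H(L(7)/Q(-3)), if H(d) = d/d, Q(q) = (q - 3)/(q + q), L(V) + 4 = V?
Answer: 1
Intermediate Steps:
L(V) = -4 + V
Q(q) = (-3 + q)/(2*q) (Q(q) = (-3 + q)/((2*q)) = (-3 + q)*(1/(2*q)) = (-3 + q)/(2*q))
H(d) = 1
1/H(L(7)/Q(-3)) = 1/1 = 1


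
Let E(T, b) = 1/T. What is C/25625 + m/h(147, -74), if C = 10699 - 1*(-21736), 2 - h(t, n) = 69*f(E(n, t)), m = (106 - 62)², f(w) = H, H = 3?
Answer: -41913/5125 ≈ -8.1781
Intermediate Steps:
f(w) = 3
m = 1936 (m = 44² = 1936)
h(t, n) = -205 (h(t, n) = 2 - 69*3 = 2 - 1*207 = 2 - 207 = -205)
C = 32435 (C = 10699 + 21736 = 32435)
C/25625 + m/h(147, -74) = 32435/25625 + 1936/(-205) = 32435*(1/25625) + 1936*(-1/205) = 6487/5125 - 1936/205 = -41913/5125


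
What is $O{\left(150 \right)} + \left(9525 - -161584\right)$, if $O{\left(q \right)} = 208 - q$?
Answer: $171167$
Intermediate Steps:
$O{\left(150 \right)} + \left(9525 - -161584\right) = \left(208 - 150\right) + \left(9525 - -161584\right) = \left(208 - 150\right) + \left(9525 + 161584\right) = 58 + 171109 = 171167$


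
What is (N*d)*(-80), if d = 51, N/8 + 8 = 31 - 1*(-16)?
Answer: -1272960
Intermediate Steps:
N = 312 (N = -64 + 8*(31 - 1*(-16)) = -64 + 8*(31 + 16) = -64 + 8*47 = -64 + 376 = 312)
(N*d)*(-80) = (312*51)*(-80) = 15912*(-80) = -1272960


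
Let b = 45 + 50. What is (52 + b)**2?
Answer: 21609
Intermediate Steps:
b = 95
(52 + b)**2 = (52 + 95)**2 = 147**2 = 21609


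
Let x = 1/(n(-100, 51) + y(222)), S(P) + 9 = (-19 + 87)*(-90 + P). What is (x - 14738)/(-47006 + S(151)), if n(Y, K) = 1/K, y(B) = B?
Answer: 166878323/485383041 ≈ 0.34381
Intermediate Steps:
S(P) = -6129 + 68*P (S(P) = -9 + (-19 + 87)*(-90 + P) = -9 + 68*(-90 + P) = -9 + (-6120 + 68*P) = -6129 + 68*P)
x = 51/11323 (x = 1/(1/51 + 222) = 1/(11323/51) = 51/11323 ≈ 0.0045041)
(x - 14738)/(-47006 + S(151)) = (51/11323 - 14738)/(-47006 + (-6129 + 68*151)) = -166878323/(11323*(-47006 + (-6129 + 10268))) = -166878323/(11323*(-47006 + 4139)) = -166878323/11323/(-42867) = -166878323/11323*(-1/42867) = 166878323/485383041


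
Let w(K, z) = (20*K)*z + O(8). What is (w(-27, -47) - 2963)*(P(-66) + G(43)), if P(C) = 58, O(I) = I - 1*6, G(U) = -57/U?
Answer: 54635103/43 ≈ 1.2706e+6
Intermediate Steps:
O(I) = -6 + I (O(I) = I - 6 = -6 + I)
w(K, z) = 2 + 20*K*z (w(K, z) = (20*K)*z + (-6 + 8) = 20*K*z + 2 = 2 + 20*K*z)
(w(-27, -47) - 2963)*(P(-66) + G(43)) = ((2 + 20*(-27)*(-47)) - 2963)*(58 - 57/43) = ((2 + 25380) - 2963)*(58 - 57*1/43) = (25382 - 2963)*(58 - 57/43) = 22419*(2437/43) = 54635103/43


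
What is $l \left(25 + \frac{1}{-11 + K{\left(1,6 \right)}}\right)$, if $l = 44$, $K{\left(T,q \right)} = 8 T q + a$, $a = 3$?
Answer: $\frac{11011}{10} \approx 1101.1$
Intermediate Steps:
$K{\left(T,q \right)} = 3 + 8 T q$ ($K{\left(T,q \right)} = 8 T q + 3 = 3 + 8 T q$)
$l \left(25 + \frac{1}{-11 + K{\left(1,6 \right)}}\right) = 44 \left(25 + \frac{1}{-11 + \left(3 + 8 \cdot 1 \cdot 6\right)}\right) = 44 \left(25 + \frac{1}{-11 + \left(3 + 48\right)}\right) = 44 \left(25 + \frac{1}{-11 + 51}\right) = 44 \left(25 + \frac{1}{40}\right) = 44 \cdot \frac{1001}{40} = \frac{11011}{10}$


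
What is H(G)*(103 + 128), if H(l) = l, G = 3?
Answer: 693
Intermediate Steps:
H(G)*(103 + 128) = 3*(103 + 128) = 3*231 = 693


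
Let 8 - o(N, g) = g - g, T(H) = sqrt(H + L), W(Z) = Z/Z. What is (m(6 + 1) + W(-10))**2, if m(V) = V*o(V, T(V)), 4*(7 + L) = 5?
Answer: 3249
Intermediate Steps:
L = -23/4 (L = -7 + (1/4)*5 = -7 + 5/4 = -23/4 ≈ -5.7500)
W(Z) = 1
T(H) = sqrt(-23/4 + H) (T(H) = sqrt(H - 23/4) = sqrt(-23/4 + H))
o(N, g) = 8 (o(N, g) = 8 - (g - g) = 8 - 1*0 = 8 + 0 = 8)
m(V) = 8*V (m(V) = V*8 = 8*V)
(m(6 + 1) + W(-10))**2 = (8*(6 + 1) + 1)**2 = (8*7 + 1)**2 = (56 + 1)**2 = 57**2 = 3249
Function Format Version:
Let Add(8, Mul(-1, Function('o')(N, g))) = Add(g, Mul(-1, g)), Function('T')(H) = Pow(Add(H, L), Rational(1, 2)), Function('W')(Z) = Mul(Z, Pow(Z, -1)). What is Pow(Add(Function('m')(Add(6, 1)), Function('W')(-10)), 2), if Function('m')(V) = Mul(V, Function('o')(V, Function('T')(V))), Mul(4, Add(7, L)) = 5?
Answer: 3249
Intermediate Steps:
L = Rational(-23, 4) (L = Add(-7, Mul(Rational(1, 4), 5)) = Add(-7, Rational(5, 4)) = Rational(-23, 4) ≈ -5.7500)
Function('W')(Z) = 1
Function('T')(H) = Pow(Add(Rational(-23, 4), H), Rational(1, 2)) (Function('T')(H) = Pow(Add(H, Rational(-23, 4)), Rational(1, 2)) = Pow(Add(Rational(-23, 4), H), Rational(1, 2)))
Function('o')(N, g) = 8 (Function('o')(N, g) = Add(8, Mul(-1, Add(g, Mul(-1, g)))) = Add(8, Mul(-1, 0)) = Add(8, 0) = 8)
Function('m')(V) = Mul(8, V) (Function('m')(V) = Mul(V, 8) = Mul(8, V))
Pow(Add(Function('m')(Add(6, 1)), Function('W')(-10)), 2) = Pow(Add(Mul(8, Add(6, 1)), 1), 2) = Pow(Add(Mul(8, 7), 1), 2) = Pow(Add(56, 1), 2) = Pow(57, 2) = 3249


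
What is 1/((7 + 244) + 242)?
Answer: 1/493 ≈ 0.0020284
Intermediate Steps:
1/((7 + 244) + 242) = 1/(251 + 242) = 1/493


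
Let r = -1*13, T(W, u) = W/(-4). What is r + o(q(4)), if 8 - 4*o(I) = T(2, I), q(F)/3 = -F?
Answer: -87/8 ≈ -10.875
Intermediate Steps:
q(F) = -3*F (q(F) = 3*(-F) = -3*F)
T(W, u) = -W/4 (T(W, u) = W*(-¼) = -W/4)
o(I) = 17/8 (o(I) = 2 - (-1)*2/16 = 2 - ¼*(-½) = 2 + ⅛ = 17/8)
r = -13
r + o(q(4)) = -13 + 17/8 = -87/8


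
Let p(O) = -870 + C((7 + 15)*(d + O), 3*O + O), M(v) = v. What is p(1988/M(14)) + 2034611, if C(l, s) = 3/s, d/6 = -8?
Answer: 1155164891/568 ≈ 2.0337e+6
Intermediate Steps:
d = -48 (d = 6*(-8) = -48)
p(O) = -870 + 3/(4*O) (p(O) = -870 + 3/(3*O + O) = -870 + 3/((4*O)) = -870 + 3*(1/(4*O)) = -870 + 3/(4*O))
p(1988/M(14)) + 2034611 = (-870 + 3/(4*((1988/14)))) + 2034611 = (-870 + 3/(4*((1988*(1/14))))) + 2034611 = (-870 + (¾)/142) + 2034611 = (-870 + (¾)*(1/142)) + 2034611 = (-870 + 3/568) + 2034611 = -494157/568 + 2034611 = 1155164891/568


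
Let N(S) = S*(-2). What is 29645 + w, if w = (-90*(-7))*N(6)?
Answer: 22085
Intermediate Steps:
N(S) = -2*S
w = -7560 (w = (-90*(-7))*(-2*6) = -18*(-35)*(-12) = 630*(-12) = -7560)
29645 + w = 29645 - 7560 = 22085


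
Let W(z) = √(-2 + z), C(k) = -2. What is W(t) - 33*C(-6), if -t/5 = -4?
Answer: 66 + 3*√2 ≈ 70.243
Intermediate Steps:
t = 20 (t = -5*(-4) = 20)
W(t) - 33*C(-6) = √(-2 + 20) - 33*(-2) = √18 + 66 = 3*√2 + 66 = 66 + 3*√2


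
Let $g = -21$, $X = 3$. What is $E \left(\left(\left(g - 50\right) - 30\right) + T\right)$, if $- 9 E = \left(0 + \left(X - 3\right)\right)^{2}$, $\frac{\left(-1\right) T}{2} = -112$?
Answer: $0$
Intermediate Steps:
$T = 224$ ($T = \left(-2\right) \left(-112\right) = 224$)
$E = 0$ ($E = - \frac{\left(0 + \left(3 - 3\right)\right)^{2}}{9} = - \frac{\left(0 + 0\right)^{2}}{9} = - \frac{0^{2}}{9} = \left(- \frac{1}{9}\right) 0 = 0$)
$E \left(\left(\left(g - 50\right) - 30\right) + T\right) = 0 \left(\left(\left(-21 - 50\right) - 30\right) + 224\right) = 0 \left(\left(-71 - 30\right) + 224\right) = 0 \left(-101 + 224\right) = 0 \cdot 123 = 0$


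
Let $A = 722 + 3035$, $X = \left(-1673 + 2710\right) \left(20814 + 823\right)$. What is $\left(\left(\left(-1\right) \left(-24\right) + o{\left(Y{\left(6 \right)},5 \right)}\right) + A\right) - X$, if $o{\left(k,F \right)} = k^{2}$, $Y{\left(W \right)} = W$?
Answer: $-22433752$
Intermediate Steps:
$X = 22437569$ ($X = 1037 \cdot 21637 = 22437569$)
$A = 3757$
$\left(\left(\left(-1\right) \left(-24\right) + o{\left(Y{\left(6 \right)},5 \right)}\right) + A\right) - X = \left(\left(\left(-1\right) \left(-24\right) + 6^{2}\right) + 3757\right) - 22437569 = \left(\left(24 + 36\right) + 3757\right) - 22437569 = \left(60 + 3757\right) - 22437569 = 3817 - 22437569 = -22433752$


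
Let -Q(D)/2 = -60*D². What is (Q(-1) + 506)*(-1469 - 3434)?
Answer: -3069278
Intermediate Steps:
Q(D) = 120*D² (Q(D) = -(-120)*D² = 120*D²)
(Q(-1) + 506)*(-1469 - 3434) = (120*(-1)² + 506)*(-1469 - 3434) = (120*1 + 506)*(-4903) = (120 + 506)*(-4903) = 626*(-4903) = -3069278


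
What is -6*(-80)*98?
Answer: 47040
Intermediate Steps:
-6*(-80)*98 = 480*98 = 47040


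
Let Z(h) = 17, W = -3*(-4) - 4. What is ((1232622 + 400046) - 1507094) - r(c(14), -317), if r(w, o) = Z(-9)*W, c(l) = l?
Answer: 125438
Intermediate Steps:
W = 8 (W = 12 - 4 = 8)
r(w, o) = 136 (r(w, o) = 17*8 = 136)
((1232622 + 400046) - 1507094) - r(c(14), -317) = ((1232622 + 400046) - 1507094) - 1*136 = (1632668 - 1507094) - 136 = 125574 - 136 = 125438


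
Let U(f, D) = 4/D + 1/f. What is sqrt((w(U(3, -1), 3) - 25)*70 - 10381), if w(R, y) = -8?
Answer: 7*I*sqrt(259) ≈ 112.65*I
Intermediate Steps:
U(f, D) = 1/f + 4/D (U(f, D) = 4/D + 1/f = 1/f + 4/D)
sqrt((w(U(3, -1), 3) - 25)*70 - 10381) = sqrt((-8 - 25)*70 - 10381) = sqrt(-33*70 - 10381) = sqrt(-2310 - 10381) = sqrt(-12691) = 7*I*sqrt(259)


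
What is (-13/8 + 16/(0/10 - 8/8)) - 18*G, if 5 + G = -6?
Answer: 1443/8 ≈ 180.38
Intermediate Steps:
G = -11 (G = -5 - 6 = -11)
(-13/8 + 16/(0/10 - 8/8)) - 18*G = (-13/8 + 16/(0/10 - 8/8)) - 18*(-11) = (-13*⅛ + 16/(0*(⅒) - 8*⅛)) + 198 = (-13/8 + 16/(0 - 1)) + 198 = (-13/8 + 16/(-1)) + 198 = (-13/8 + 16*(-1)) + 198 = (-13/8 - 16) + 198 = -141/8 + 198 = 1443/8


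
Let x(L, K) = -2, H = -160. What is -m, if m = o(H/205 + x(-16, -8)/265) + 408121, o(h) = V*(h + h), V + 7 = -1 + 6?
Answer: -4434268913/10865 ≈ -4.0812e+5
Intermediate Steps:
V = -2 (V = -7 + (-1 + 6) = -7 + 5 = -2)
o(h) = -4*h (o(h) = -2*(h + h) = -4*h)
m = 4434268913/10865 (m = -4*(-160/205 - 2/265) + 408121 = -4*(-160*1/205 - 2*1/265) + 408121 = -4*(-32/41 - 2/265) + 408121 = -4*(-8562/10865) + 408121 = 34248/10865 + 408121 = 4434268913/10865 ≈ 4.0812e+5)
-m = -1*4434268913/10865 = -4434268913/10865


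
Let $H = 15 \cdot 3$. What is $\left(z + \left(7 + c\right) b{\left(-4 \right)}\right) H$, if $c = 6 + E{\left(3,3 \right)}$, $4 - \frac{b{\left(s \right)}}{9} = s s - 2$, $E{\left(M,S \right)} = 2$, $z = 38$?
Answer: $-59040$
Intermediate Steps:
$b{\left(s \right)} = 54 - 9 s^{2}$ ($b{\left(s \right)} = 36 - 9 \left(s s - 2\right) = 36 - 9 \left(s^{2} - 2\right) = 36 - 9 \left(-2 + s^{2}\right) = 36 - \left(-18 + 9 s^{2}\right) = 54 - 9 s^{2}$)
$c = 8$ ($c = 6 + 2 = 8$)
$H = 45$
$\left(z + \left(7 + c\right) b{\left(-4 \right)}\right) H = \left(38 + \left(7 + 8\right) \left(54 - 9 \left(-4\right)^{2}\right)\right) 45 = \left(38 + 15 \left(54 - 144\right)\right) 45 = \left(38 + 15 \left(-90\right)\right) 45 = \left(38 - 1350\right) 45 = \left(-1312\right) 45 = -59040$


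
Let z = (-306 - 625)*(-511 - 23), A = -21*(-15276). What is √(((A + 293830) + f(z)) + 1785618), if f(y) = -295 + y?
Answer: 11*√23943 ≈ 1702.1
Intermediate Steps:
A = 320796
z = 497154 (z = -931*(-534) = 497154)
√(((A + 293830) + f(z)) + 1785618) = √(((320796 + 293830) + (-295 + 497154)) + 1785618) = √((614626 + 496859) + 1785618) = √(1111485 + 1785618) = √2897103 = 11*√23943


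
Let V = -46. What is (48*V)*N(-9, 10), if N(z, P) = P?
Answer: -22080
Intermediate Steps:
(48*V)*N(-9, 10) = (48*(-46))*10 = -2208*10 = -22080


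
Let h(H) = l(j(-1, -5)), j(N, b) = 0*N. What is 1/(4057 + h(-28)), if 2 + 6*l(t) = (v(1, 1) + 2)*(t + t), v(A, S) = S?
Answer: 3/12170 ≈ 0.00024651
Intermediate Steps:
j(N, b) = 0
l(t) = -⅓ + t (l(t) = -⅓ + ((1 + 2)*(t + t))/6 = -⅓ + (3*(2*t))/6 = -⅓ + (6*t)/6 = -⅓ + t)
h(H) = -⅓ (h(H) = -⅓ + 0 = -⅓)
1/(4057 + h(-28)) = 1/(4057 - ⅓) = 1/(12170/3) = 3/12170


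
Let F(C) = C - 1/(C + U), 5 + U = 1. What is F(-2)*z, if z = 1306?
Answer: -7183/3 ≈ -2394.3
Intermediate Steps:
U = -4 (U = -5 + 1 = -4)
F(C) = C - 1/(-4 + C) (F(C) = C - 1/(C - 4) = C - 1/(-4 + C))
F(-2)*z = ((-1 + (-2)² - 4*(-2))/(-4 - 2))*1306 = ((-1 + 4 + 8)/(-6))*1306 = -⅙*11*1306 = -11/6*1306 = -7183/3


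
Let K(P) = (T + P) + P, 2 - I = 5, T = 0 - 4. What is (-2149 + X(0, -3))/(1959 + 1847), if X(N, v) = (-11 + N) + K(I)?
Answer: -1085/1903 ≈ -0.57015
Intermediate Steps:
T = -4
I = -3 (I = 2 - 1*5 = 2 - 5 = -3)
K(P) = -4 + 2*P (K(P) = (-4 + P) + P = -4 + 2*P)
X(N, v) = -21 + N (X(N, v) = (-11 + N) + (-4 + 2*(-3)) = (-11 + N) + (-4 - 6) = (-11 + N) - 10 = -21 + N)
(-2149 + X(0, -3))/(1959 + 1847) = (-2149 + (-21 + 0))/(1959 + 1847) = (-2149 - 21)/3806 = -2170*1/3806 = -1085/1903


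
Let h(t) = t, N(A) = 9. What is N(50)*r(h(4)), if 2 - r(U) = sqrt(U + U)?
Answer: 18 - 18*sqrt(2) ≈ -7.4558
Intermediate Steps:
r(U) = 2 - sqrt(2)*sqrt(U) (r(U) = 2 - sqrt(U + U) = 2 - sqrt(2*U) = 2 - sqrt(2)*sqrt(U))
N(50)*r(h(4)) = 9*(2 - sqrt(2)*sqrt(4)) = 9*(2 - 1*sqrt(2)*2) = 9*(2 - 2*sqrt(2)) = 18 - 18*sqrt(2)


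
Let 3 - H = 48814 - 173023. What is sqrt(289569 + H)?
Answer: sqrt(413781) ≈ 643.26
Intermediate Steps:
H = 124212 (H = 3 - (48814 - 173023) = 3 - 1*(-124209) = 3 + 124209 = 124212)
sqrt(289569 + H) = sqrt(289569 + 124212) = sqrt(413781)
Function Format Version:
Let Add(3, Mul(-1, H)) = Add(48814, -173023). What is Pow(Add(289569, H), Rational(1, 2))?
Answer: Pow(413781, Rational(1, 2)) ≈ 643.26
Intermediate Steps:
H = 124212 (H = Add(3, Mul(-1, Add(48814, -173023))) = Add(3, Mul(-1, -124209)) = Add(3, 124209) = 124212)
Pow(Add(289569, H), Rational(1, 2)) = Pow(Add(289569, 124212), Rational(1, 2)) = Pow(413781, Rational(1, 2))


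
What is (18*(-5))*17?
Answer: -1530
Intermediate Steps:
(18*(-5))*17 = -90*17 = -1530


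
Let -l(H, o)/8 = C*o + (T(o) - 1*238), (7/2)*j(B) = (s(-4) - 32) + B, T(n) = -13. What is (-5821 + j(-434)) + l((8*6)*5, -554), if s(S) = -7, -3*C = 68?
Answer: -2192543/21 ≈ -1.0441e+5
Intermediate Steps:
C = -68/3 (C = -⅓*68 = -68/3 ≈ -22.667)
j(B) = -78/7 + 2*B/7 (j(B) = 2*((-7 - 32) + B)/7 = 2*(-39 + B)/7 = -78/7 + 2*B/7)
l(H, o) = 2008 + 544*o/3 (l(H, o) = -8*(-68*o/3 + (-13 - 1*238)) = -8*(-68*o/3 + (-13 - 238)) = -8*(-68*o/3 - 251) = -8*(-251 - 68*o/3) = 2008 + 544*o/3)
(-5821 + j(-434)) + l((8*6)*5, -554) = (-5821 + (-78/7 + (2/7)*(-434))) + (2008 + (544/3)*(-554)) = (-5821 + (-78/7 - 124)) + (2008 - 301376/3) = (-5821 - 946/7) - 295352/3 = -41693/7 - 295352/3 = -2192543/21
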